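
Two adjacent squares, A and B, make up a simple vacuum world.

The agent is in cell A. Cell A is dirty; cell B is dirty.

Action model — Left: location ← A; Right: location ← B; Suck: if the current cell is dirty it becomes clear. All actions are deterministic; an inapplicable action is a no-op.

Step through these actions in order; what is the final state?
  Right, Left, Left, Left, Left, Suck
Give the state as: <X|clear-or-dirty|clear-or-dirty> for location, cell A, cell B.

t=1 Right ⇒ <B|dirty|dirty>
t=2 Left ⇒ <A|dirty|dirty>
t=3 Left ⇒ <A|dirty|dirty>
t=4 Left ⇒ <A|dirty|dirty>
t=5 Left ⇒ <A|dirty|dirty>
t=6 Suck ⇒ <A|clear|dirty>

<A|clear|dirty>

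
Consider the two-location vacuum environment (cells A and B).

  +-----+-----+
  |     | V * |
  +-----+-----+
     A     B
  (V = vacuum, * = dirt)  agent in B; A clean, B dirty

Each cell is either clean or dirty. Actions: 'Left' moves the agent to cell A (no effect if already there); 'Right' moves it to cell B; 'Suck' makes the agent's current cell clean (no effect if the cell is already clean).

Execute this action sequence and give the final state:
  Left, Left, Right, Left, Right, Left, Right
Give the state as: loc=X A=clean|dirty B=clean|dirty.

loc=B A=clean B=dirty

t=1 Left ⇒ loc=A A=clean B=dirty
t=2 Left ⇒ loc=A A=clean B=dirty
t=3 Right ⇒ loc=B A=clean B=dirty
t=4 Left ⇒ loc=A A=clean B=dirty
t=5 Right ⇒ loc=B A=clean B=dirty
t=6 Left ⇒ loc=A A=clean B=dirty
t=7 Right ⇒ loc=B A=clean B=dirty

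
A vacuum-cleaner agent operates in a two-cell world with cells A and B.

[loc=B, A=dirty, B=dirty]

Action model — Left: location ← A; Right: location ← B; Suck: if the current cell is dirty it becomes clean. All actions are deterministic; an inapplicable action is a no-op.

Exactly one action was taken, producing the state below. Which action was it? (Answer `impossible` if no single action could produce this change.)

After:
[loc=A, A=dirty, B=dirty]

Left

try  Left: <A|dirty|dirty>  ← match
try Right: <B|dirty|dirty>
try  Suck: <B|dirty|clean>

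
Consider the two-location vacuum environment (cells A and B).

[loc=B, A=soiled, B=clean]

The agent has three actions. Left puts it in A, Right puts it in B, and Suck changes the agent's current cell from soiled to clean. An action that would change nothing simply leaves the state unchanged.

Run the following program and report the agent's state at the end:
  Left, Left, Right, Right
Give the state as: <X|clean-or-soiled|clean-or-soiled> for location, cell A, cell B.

<B|soiled|clean>

1) do Left; now <A|soiled|clean>
2) do Left; now <A|soiled|clean>
3) do Right; now <B|soiled|clean>
4) do Right; now <B|soiled|clean>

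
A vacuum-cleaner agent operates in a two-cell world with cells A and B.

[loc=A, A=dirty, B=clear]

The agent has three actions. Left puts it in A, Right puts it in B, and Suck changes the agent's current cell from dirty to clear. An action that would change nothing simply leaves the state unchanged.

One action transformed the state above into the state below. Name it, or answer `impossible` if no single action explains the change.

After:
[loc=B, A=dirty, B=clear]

try  Left: in A — A dirty, B clear
try Right: in B — A dirty, B clear  ← match
try  Suck: in A — A clear, B clear

Right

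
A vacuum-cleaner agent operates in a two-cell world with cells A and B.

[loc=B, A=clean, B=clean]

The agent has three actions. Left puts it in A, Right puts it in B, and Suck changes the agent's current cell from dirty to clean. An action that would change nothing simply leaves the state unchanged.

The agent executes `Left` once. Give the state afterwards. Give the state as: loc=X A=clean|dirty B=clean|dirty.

start: loc=B A=clean B=clean
step 1/1 (Left): loc=A A=clean B=clean

loc=A A=clean B=clean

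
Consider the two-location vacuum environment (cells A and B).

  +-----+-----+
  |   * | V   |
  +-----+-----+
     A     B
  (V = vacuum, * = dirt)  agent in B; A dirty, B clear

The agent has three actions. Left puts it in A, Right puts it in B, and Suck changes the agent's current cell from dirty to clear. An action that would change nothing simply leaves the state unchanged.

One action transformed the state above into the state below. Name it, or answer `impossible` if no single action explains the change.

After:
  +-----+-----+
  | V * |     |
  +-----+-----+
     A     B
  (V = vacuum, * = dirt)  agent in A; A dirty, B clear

try  Left: in A — A dirty, B clear  ← match
try Right: in B — A dirty, B clear
try  Suck: in B — A dirty, B clear

Left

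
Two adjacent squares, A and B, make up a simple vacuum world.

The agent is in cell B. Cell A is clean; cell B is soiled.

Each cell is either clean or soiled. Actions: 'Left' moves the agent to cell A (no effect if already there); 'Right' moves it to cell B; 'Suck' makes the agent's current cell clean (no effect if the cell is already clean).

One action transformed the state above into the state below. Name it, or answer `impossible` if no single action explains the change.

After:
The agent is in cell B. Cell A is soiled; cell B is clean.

impossible

try  Left: in A — A clean, B soiled
try Right: in B — A clean, B soiled
try  Suck: in B — A clean, B clean
no single action produces the after-state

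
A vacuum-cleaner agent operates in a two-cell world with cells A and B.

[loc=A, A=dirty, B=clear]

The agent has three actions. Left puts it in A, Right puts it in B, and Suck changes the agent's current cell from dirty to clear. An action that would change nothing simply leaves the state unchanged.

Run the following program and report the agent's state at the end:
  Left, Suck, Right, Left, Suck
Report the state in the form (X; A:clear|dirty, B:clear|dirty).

(A; A:clear, B:clear)

t=1 Left ⇒ (A; A:dirty, B:clear)
t=2 Suck ⇒ (A; A:clear, B:clear)
t=3 Right ⇒ (B; A:clear, B:clear)
t=4 Left ⇒ (A; A:clear, B:clear)
t=5 Suck ⇒ (A; A:clear, B:clear)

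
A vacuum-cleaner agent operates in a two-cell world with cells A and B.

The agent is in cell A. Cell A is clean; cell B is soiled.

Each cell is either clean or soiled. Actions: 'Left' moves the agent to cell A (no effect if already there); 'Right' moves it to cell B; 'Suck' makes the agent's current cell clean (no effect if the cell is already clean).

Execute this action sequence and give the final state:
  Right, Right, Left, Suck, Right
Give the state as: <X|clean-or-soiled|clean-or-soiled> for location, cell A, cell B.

1) do Right; now <B|clean|soiled>
2) do Right; now <B|clean|soiled>
3) do Left; now <A|clean|soiled>
4) do Suck; now <A|clean|soiled>
5) do Right; now <B|clean|soiled>

<B|clean|soiled>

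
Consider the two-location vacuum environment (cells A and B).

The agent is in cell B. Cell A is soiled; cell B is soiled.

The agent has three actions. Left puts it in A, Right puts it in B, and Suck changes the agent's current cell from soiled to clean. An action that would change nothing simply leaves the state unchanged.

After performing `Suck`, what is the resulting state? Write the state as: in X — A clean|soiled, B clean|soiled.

in B — A soiled, B clean

start: in B — A soiled, B soiled
t=1 Suck ⇒ in B — A soiled, B clean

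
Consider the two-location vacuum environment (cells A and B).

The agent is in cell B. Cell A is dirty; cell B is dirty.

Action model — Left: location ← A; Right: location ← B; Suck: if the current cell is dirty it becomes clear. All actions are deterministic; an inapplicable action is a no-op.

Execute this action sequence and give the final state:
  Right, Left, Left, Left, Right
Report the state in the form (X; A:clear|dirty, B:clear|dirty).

1) do Right; now (B; A:dirty, B:dirty)
2) do Left; now (A; A:dirty, B:dirty)
3) do Left; now (A; A:dirty, B:dirty)
4) do Left; now (A; A:dirty, B:dirty)
5) do Right; now (B; A:dirty, B:dirty)

(B; A:dirty, B:dirty)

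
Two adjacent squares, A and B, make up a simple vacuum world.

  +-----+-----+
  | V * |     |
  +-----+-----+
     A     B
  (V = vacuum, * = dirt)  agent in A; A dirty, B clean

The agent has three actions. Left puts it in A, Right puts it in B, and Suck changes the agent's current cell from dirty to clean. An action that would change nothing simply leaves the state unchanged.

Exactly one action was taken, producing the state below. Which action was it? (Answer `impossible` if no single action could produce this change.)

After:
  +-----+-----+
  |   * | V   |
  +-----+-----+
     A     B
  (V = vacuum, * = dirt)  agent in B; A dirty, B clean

try  Left: in A — A dirty, B clean
try Right: in B — A dirty, B clean  ← match
try  Suck: in A — A clean, B clean

Right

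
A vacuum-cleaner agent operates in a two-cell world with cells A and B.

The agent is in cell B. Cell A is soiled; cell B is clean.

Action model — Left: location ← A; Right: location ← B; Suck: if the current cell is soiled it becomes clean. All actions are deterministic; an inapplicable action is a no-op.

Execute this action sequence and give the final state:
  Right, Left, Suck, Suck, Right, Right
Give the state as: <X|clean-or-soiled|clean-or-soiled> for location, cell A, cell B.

Right (#1): <B|soiled|clean>
Left (#2): <A|soiled|clean>
Suck (#3): <A|clean|clean>
Suck (#4): <A|clean|clean>
Right (#5): <B|clean|clean>
Right (#6): <B|clean|clean>

<B|clean|clean>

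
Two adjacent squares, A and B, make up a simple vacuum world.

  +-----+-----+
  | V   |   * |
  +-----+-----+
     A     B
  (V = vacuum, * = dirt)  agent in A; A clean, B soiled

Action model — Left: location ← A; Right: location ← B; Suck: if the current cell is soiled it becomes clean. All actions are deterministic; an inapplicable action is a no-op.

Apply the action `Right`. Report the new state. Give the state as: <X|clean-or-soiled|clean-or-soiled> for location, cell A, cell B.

<B|clean|soiled>

start: <A|clean|soiled>
1) do Right; now <B|clean|soiled>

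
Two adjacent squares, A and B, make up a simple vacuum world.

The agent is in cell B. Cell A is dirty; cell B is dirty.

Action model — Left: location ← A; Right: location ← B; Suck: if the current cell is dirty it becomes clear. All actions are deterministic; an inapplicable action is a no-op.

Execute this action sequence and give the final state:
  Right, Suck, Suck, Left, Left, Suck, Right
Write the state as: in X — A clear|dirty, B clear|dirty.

in B — A clear, B clear

1. Right → in B — A dirty, B dirty
2. Suck → in B — A dirty, B clear
3. Suck → in B — A dirty, B clear
4. Left → in A — A dirty, B clear
5. Left → in A — A dirty, B clear
6. Suck → in A — A clear, B clear
7. Right → in B — A clear, B clear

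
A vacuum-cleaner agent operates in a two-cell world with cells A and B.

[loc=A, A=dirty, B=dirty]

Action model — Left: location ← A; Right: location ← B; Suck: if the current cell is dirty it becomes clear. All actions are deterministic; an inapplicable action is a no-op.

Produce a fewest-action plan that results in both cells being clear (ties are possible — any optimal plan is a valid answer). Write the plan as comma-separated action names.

Suck, Right, Suck

step 1/3 (Suck): <A|clear|dirty>
step 2/3 (Right): <B|clear|dirty>
step 3/3 (Suck): <B|clear|clear>
min 3: Suck A + move + Suck B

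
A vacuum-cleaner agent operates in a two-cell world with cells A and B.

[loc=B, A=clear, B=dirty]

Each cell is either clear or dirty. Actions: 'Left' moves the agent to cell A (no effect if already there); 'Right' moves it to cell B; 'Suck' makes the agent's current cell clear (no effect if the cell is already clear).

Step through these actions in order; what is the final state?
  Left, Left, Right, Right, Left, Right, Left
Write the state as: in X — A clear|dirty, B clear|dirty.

in A — A clear, B dirty

step 1/7 (Left): in A — A clear, B dirty
step 2/7 (Left): in A — A clear, B dirty
step 3/7 (Right): in B — A clear, B dirty
step 4/7 (Right): in B — A clear, B dirty
step 5/7 (Left): in A — A clear, B dirty
step 6/7 (Right): in B — A clear, B dirty
step 7/7 (Left): in A — A clear, B dirty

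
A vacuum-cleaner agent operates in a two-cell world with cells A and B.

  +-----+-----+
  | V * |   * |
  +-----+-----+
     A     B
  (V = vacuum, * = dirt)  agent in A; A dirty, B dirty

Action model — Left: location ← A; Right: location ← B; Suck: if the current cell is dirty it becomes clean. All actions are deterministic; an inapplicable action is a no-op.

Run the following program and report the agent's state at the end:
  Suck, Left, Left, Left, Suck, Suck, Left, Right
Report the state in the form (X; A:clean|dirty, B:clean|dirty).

(B; A:clean, B:dirty)

Suck (#1): (A; A:clean, B:dirty)
Left (#2): (A; A:clean, B:dirty)
Left (#3): (A; A:clean, B:dirty)
Left (#4): (A; A:clean, B:dirty)
Suck (#5): (A; A:clean, B:dirty)
Suck (#6): (A; A:clean, B:dirty)
Left (#7): (A; A:clean, B:dirty)
Right (#8): (B; A:clean, B:dirty)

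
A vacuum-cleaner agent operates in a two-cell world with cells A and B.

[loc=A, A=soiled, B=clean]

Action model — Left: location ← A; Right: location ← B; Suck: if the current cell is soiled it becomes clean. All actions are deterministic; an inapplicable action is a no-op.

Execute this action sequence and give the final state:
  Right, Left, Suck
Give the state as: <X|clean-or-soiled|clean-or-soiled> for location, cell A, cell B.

1. Right → <B|soiled|clean>
2. Left → <A|soiled|clean>
3. Suck → <A|clean|clean>

<A|clean|clean>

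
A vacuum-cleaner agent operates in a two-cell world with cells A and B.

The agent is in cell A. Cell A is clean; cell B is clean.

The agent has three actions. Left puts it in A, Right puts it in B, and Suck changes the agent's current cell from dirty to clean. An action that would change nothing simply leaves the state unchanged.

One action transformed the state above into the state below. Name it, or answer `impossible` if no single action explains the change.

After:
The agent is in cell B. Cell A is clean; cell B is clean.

try  Left: <A|clean|clean>
try Right: <B|clean|clean>  ← match
try  Suck: <A|clean|clean>

Right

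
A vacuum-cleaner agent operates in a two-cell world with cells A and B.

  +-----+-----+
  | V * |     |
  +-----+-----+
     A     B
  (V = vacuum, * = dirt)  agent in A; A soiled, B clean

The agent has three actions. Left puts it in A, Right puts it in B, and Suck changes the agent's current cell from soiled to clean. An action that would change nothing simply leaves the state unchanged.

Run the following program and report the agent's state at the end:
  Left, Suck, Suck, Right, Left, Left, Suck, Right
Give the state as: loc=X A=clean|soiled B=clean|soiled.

loc=B A=clean B=clean

[1] after Left: loc=A A=soiled B=clean
[2] after Suck: loc=A A=clean B=clean
[3] after Suck: loc=A A=clean B=clean
[4] after Right: loc=B A=clean B=clean
[5] after Left: loc=A A=clean B=clean
[6] after Left: loc=A A=clean B=clean
[7] after Suck: loc=A A=clean B=clean
[8] after Right: loc=B A=clean B=clean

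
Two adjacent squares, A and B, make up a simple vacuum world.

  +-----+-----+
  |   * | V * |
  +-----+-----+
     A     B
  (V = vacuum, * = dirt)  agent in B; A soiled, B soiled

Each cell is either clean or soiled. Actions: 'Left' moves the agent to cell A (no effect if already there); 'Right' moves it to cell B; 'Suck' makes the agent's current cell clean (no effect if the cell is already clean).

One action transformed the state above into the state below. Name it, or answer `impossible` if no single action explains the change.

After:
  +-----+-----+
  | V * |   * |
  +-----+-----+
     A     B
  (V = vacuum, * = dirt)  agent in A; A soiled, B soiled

Left

try  Left: loc=A A=soiled B=soiled  ← match
try Right: loc=B A=soiled B=soiled
try  Suck: loc=B A=soiled B=clean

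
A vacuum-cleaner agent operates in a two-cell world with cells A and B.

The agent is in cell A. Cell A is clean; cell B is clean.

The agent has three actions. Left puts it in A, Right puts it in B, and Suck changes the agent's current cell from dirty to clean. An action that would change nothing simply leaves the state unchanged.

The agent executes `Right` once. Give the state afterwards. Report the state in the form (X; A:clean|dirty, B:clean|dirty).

(B; A:clean, B:clean)

start: (A; A:clean, B:clean)
1. Right → (B; A:clean, B:clean)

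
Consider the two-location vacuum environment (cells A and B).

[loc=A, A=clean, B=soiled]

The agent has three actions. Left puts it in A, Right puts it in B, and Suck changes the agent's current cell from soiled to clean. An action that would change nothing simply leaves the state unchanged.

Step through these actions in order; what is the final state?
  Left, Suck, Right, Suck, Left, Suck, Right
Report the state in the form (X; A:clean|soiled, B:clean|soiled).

(B; A:clean, B:clean)

1) do Left; now (A; A:clean, B:soiled)
2) do Suck; now (A; A:clean, B:soiled)
3) do Right; now (B; A:clean, B:soiled)
4) do Suck; now (B; A:clean, B:clean)
5) do Left; now (A; A:clean, B:clean)
6) do Suck; now (A; A:clean, B:clean)
7) do Right; now (B; A:clean, B:clean)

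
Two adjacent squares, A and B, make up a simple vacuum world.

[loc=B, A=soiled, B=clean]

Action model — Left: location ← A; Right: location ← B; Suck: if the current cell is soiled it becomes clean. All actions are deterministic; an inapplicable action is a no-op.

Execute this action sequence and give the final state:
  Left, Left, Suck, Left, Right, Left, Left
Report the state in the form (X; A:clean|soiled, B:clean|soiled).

(A; A:clean, B:clean)

1) do Left; now (A; A:soiled, B:clean)
2) do Left; now (A; A:soiled, B:clean)
3) do Suck; now (A; A:clean, B:clean)
4) do Left; now (A; A:clean, B:clean)
5) do Right; now (B; A:clean, B:clean)
6) do Left; now (A; A:clean, B:clean)
7) do Left; now (A; A:clean, B:clean)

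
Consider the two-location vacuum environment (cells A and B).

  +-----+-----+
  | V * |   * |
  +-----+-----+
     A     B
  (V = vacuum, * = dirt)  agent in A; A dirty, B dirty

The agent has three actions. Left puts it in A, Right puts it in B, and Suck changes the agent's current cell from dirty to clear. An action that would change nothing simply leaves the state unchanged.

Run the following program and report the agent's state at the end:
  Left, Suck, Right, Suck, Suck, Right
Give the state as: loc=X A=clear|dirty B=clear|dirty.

[1] after Left: loc=A A=dirty B=dirty
[2] after Suck: loc=A A=clear B=dirty
[3] after Right: loc=B A=clear B=dirty
[4] after Suck: loc=B A=clear B=clear
[5] after Suck: loc=B A=clear B=clear
[6] after Right: loc=B A=clear B=clear

loc=B A=clear B=clear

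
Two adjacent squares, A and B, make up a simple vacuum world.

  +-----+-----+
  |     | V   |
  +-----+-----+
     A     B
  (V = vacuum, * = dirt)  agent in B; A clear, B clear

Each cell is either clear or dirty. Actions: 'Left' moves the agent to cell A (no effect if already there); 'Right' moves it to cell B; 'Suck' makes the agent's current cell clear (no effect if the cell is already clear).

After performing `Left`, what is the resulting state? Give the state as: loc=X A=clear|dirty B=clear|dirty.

loc=A A=clear B=clear

start: loc=B A=clear B=clear
Left (#1): loc=A A=clear B=clear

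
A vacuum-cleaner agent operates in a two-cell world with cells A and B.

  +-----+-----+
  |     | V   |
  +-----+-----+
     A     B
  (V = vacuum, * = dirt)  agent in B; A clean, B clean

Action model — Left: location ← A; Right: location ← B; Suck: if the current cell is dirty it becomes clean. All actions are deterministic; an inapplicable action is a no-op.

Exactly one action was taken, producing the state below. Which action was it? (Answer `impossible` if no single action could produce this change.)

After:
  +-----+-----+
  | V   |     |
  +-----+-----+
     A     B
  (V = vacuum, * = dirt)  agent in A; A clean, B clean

try  Left: loc=A A=clean B=clean  ← match
try Right: loc=B A=clean B=clean
try  Suck: loc=B A=clean B=clean

Left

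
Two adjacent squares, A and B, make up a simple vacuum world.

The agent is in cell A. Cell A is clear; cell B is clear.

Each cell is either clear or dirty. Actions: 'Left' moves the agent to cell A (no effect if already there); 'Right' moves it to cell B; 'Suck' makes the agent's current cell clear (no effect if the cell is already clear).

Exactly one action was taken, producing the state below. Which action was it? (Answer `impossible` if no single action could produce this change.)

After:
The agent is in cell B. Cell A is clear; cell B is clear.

try  Left: loc=A A=clear B=clear
try Right: loc=B A=clear B=clear  ← match
try  Suck: loc=A A=clear B=clear

Right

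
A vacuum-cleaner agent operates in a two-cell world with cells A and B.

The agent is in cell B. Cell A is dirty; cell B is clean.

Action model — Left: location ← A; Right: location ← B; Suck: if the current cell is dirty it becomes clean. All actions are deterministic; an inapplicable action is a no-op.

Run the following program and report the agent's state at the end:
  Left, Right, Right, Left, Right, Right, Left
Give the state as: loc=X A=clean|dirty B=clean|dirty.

step 1/7 (Left): loc=A A=dirty B=clean
step 2/7 (Right): loc=B A=dirty B=clean
step 3/7 (Right): loc=B A=dirty B=clean
step 4/7 (Left): loc=A A=dirty B=clean
step 5/7 (Right): loc=B A=dirty B=clean
step 6/7 (Right): loc=B A=dirty B=clean
step 7/7 (Left): loc=A A=dirty B=clean

loc=A A=dirty B=clean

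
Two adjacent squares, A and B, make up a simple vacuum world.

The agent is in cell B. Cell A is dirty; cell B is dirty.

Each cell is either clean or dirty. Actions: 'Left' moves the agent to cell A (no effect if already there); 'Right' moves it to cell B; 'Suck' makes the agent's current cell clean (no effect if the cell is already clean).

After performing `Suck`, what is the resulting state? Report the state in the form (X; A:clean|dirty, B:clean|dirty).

(B; A:dirty, B:clean)

start: (B; A:dirty, B:dirty)
1) do Suck; now (B; A:dirty, B:clean)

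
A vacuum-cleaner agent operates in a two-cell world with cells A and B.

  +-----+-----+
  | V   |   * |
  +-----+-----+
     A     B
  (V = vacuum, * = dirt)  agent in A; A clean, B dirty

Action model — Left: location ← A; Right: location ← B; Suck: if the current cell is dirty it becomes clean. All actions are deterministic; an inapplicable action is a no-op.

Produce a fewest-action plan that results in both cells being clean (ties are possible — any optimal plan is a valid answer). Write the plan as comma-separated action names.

Right, Suck

Right (#1): in B — A clean, B dirty
Suck (#2): in B — A clean, B clean
min 2: go B then Suck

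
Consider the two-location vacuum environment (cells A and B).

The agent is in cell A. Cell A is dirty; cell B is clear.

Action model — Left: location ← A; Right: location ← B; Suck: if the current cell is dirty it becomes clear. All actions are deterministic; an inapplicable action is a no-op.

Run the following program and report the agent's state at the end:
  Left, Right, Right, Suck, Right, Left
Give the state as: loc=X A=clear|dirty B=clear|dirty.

[1] after Left: loc=A A=dirty B=clear
[2] after Right: loc=B A=dirty B=clear
[3] after Right: loc=B A=dirty B=clear
[4] after Suck: loc=B A=dirty B=clear
[5] after Right: loc=B A=dirty B=clear
[6] after Left: loc=A A=dirty B=clear

loc=A A=dirty B=clear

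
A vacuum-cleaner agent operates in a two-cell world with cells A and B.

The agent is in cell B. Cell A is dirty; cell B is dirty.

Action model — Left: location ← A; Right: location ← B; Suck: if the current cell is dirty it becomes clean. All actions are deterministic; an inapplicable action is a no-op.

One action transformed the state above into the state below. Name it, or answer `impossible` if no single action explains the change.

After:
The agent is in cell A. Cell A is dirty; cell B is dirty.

Left

try  Left: loc=A A=dirty B=dirty  ← match
try Right: loc=B A=dirty B=dirty
try  Suck: loc=B A=dirty B=clean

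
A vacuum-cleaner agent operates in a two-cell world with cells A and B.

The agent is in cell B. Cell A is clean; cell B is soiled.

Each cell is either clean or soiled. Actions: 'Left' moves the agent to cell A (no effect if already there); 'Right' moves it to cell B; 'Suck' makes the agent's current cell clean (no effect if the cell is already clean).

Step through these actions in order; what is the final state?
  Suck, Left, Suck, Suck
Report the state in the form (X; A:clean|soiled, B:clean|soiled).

Suck (#1): (B; A:clean, B:clean)
Left (#2): (A; A:clean, B:clean)
Suck (#3): (A; A:clean, B:clean)
Suck (#4): (A; A:clean, B:clean)

(A; A:clean, B:clean)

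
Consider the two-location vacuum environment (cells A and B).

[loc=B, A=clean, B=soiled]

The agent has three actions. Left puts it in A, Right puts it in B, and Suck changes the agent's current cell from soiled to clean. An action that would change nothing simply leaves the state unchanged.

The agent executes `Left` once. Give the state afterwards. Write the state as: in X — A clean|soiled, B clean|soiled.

start: in B — A clean, B soiled
Left (#1): in A — A clean, B soiled

in A — A clean, B soiled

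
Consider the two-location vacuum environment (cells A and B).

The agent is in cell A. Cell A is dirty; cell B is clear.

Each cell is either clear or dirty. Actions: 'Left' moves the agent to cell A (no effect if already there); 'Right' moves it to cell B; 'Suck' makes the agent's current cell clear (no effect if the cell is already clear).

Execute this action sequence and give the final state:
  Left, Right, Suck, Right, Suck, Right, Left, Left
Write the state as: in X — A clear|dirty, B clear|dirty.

[1] after Left: in A — A dirty, B clear
[2] after Right: in B — A dirty, B clear
[3] after Suck: in B — A dirty, B clear
[4] after Right: in B — A dirty, B clear
[5] after Suck: in B — A dirty, B clear
[6] after Right: in B — A dirty, B clear
[7] after Left: in A — A dirty, B clear
[8] after Left: in A — A dirty, B clear

in A — A dirty, B clear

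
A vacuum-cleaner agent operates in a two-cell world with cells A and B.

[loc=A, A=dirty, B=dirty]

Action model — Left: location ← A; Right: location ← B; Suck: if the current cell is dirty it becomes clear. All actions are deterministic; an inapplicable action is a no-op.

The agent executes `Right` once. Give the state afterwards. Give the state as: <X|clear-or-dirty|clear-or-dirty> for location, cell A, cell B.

<B|dirty|dirty>

start: <A|dirty|dirty>
1) do Right; now <B|dirty|dirty>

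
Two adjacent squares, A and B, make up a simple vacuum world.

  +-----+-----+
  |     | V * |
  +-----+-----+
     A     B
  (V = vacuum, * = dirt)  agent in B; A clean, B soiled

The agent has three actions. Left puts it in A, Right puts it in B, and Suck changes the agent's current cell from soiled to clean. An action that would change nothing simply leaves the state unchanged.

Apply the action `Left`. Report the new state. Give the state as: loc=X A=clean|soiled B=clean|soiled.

loc=A A=clean B=soiled

start: loc=B A=clean B=soiled
1. Left → loc=A A=clean B=soiled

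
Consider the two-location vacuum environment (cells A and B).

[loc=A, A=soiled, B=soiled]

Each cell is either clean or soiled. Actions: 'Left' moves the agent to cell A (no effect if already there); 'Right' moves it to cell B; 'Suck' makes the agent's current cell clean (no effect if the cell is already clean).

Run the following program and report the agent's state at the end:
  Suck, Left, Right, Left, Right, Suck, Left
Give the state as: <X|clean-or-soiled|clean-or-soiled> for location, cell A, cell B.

1) do Suck; now <A|clean|soiled>
2) do Left; now <A|clean|soiled>
3) do Right; now <B|clean|soiled>
4) do Left; now <A|clean|soiled>
5) do Right; now <B|clean|soiled>
6) do Suck; now <B|clean|clean>
7) do Left; now <A|clean|clean>

<A|clean|clean>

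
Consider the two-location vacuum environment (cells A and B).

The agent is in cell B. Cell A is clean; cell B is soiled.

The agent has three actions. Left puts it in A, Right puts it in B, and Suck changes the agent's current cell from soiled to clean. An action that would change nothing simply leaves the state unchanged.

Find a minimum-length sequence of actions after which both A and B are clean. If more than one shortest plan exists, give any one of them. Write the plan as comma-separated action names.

Suck

Suck (#1): loc=B A=clean B=clean
min 1: B is soiled, one Suck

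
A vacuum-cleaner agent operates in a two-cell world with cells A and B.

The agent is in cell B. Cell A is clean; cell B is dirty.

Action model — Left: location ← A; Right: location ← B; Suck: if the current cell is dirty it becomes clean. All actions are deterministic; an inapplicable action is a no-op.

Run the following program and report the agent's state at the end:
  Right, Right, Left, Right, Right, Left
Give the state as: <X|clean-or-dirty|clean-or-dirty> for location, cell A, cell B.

<A|clean|dirty>

1) do Right; now <B|clean|dirty>
2) do Right; now <B|clean|dirty>
3) do Left; now <A|clean|dirty>
4) do Right; now <B|clean|dirty>
5) do Right; now <B|clean|dirty>
6) do Left; now <A|clean|dirty>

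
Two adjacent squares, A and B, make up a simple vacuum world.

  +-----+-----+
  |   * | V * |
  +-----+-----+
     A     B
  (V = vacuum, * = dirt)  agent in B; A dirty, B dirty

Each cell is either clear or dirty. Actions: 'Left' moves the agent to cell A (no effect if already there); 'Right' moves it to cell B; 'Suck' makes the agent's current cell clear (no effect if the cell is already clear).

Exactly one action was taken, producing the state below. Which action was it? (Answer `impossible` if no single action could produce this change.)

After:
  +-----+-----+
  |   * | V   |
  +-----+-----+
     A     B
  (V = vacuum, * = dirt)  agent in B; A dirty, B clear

Suck

try  Left: in A — A dirty, B dirty
try Right: in B — A dirty, B dirty
try  Suck: in B — A dirty, B clear  ← match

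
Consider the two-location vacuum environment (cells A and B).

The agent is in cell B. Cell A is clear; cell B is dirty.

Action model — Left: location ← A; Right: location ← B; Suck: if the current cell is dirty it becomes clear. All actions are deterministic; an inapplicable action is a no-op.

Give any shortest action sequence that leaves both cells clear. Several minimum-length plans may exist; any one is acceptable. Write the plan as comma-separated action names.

Suck

1. Suck → <B|clear|clear>
min 1: B is dirty, one Suck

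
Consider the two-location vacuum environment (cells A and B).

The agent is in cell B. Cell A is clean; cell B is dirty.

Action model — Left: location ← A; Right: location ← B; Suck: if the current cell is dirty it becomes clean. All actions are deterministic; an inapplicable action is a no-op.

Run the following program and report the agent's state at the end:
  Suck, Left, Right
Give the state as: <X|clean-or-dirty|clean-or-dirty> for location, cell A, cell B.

step 1/3 (Suck): <B|clean|clean>
step 2/3 (Left): <A|clean|clean>
step 3/3 (Right): <B|clean|clean>

<B|clean|clean>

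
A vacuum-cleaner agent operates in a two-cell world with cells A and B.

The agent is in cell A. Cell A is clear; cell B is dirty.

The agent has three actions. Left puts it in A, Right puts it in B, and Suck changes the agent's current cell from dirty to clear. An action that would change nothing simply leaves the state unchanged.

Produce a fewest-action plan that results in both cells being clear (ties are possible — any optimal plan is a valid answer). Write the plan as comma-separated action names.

Right, Suck

[1] after Right: in B — A clear, B dirty
[2] after Suck: in B — A clear, B clear
min 2: go B then Suck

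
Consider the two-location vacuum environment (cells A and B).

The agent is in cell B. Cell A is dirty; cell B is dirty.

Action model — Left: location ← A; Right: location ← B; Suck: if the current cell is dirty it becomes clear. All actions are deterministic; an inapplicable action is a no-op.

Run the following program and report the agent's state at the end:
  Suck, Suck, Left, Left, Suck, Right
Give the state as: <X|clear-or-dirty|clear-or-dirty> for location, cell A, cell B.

t=1 Suck ⇒ <B|dirty|clear>
t=2 Suck ⇒ <B|dirty|clear>
t=3 Left ⇒ <A|dirty|clear>
t=4 Left ⇒ <A|dirty|clear>
t=5 Suck ⇒ <A|clear|clear>
t=6 Right ⇒ <B|clear|clear>

<B|clear|clear>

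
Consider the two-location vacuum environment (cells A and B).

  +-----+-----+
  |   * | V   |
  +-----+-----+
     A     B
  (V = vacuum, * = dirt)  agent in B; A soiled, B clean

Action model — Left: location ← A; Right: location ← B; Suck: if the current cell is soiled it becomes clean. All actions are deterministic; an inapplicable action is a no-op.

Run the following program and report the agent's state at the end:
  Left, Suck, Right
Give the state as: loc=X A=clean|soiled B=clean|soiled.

[1] after Left: loc=A A=soiled B=clean
[2] after Suck: loc=A A=clean B=clean
[3] after Right: loc=B A=clean B=clean

loc=B A=clean B=clean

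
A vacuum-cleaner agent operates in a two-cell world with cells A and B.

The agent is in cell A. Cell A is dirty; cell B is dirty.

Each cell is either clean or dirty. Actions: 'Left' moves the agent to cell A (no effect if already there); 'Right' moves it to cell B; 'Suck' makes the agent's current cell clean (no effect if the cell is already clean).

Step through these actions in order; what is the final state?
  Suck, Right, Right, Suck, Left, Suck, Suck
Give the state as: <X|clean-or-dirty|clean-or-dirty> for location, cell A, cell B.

<A|clean|clean>

[1] after Suck: <A|clean|dirty>
[2] after Right: <B|clean|dirty>
[3] after Right: <B|clean|dirty>
[4] after Suck: <B|clean|clean>
[5] after Left: <A|clean|clean>
[6] after Suck: <A|clean|clean>
[7] after Suck: <A|clean|clean>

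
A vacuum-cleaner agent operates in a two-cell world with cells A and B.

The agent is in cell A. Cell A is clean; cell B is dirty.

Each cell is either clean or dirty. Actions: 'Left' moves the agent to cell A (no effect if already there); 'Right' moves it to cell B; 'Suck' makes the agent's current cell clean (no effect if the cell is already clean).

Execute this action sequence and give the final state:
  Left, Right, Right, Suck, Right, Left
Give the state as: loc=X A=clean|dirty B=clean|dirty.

t=1 Left ⇒ loc=A A=clean B=dirty
t=2 Right ⇒ loc=B A=clean B=dirty
t=3 Right ⇒ loc=B A=clean B=dirty
t=4 Suck ⇒ loc=B A=clean B=clean
t=5 Right ⇒ loc=B A=clean B=clean
t=6 Left ⇒ loc=A A=clean B=clean

loc=A A=clean B=clean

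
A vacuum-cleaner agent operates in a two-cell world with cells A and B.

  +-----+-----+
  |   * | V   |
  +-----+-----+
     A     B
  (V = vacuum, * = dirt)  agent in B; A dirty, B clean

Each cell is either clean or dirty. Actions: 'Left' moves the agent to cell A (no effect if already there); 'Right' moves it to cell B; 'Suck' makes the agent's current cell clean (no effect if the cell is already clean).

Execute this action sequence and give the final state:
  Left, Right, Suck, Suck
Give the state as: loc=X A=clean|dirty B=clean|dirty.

1) do Left; now loc=A A=dirty B=clean
2) do Right; now loc=B A=dirty B=clean
3) do Suck; now loc=B A=dirty B=clean
4) do Suck; now loc=B A=dirty B=clean

loc=B A=dirty B=clean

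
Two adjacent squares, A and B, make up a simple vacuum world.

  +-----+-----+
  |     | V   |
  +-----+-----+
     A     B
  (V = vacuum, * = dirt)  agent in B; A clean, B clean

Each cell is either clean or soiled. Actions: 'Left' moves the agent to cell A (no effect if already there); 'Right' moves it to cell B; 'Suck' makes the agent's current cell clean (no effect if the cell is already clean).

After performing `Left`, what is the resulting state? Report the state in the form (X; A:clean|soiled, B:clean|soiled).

(A; A:clean, B:clean)

start: (B; A:clean, B:clean)
Left (#1): (A; A:clean, B:clean)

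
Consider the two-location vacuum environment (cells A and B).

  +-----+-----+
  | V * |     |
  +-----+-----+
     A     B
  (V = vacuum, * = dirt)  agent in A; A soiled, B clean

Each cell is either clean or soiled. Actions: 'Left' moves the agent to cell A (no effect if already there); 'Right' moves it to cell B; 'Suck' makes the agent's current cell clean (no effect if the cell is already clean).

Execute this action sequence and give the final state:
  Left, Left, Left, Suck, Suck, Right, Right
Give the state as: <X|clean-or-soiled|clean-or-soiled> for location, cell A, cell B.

<B|clean|clean>

1. Left → <A|soiled|clean>
2. Left → <A|soiled|clean>
3. Left → <A|soiled|clean>
4. Suck → <A|clean|clean>
5. Suck → <A|clean|clean>
6. Right → <B|clean|clean>
7. Right → <B|clean|clean>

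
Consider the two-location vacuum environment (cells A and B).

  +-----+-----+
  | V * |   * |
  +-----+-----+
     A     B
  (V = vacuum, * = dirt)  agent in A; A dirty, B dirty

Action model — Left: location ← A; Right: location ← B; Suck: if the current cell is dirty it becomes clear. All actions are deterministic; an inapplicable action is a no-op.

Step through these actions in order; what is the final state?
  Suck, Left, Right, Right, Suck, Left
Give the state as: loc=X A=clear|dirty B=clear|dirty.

t=1 Suck ⇒ loc=A A=clear B=dirty
t=2 Left ⇒ loc=A A=clear B=dirty
t=3 Right ⇒ loc=B A=clear B=dirty
t=4 Right ⇒ loc=B A=clear B=dirty
t=5 Suck ⇒ loc=B A=clear B=clear
t=6 Left ⇒ loc=A A=clear B=clear

loc=A A=clear B=clear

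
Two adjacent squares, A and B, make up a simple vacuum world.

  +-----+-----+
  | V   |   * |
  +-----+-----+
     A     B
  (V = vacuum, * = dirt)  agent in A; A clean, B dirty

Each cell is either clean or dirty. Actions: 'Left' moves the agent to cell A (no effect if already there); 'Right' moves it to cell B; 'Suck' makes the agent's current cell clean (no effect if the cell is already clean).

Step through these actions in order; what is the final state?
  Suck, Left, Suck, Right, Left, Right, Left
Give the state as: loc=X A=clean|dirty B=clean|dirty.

loc=A A=clean B=dirty

step 1/7 (Suck): loc=A A=clean B=dirty
step 2/7 (Left): loc=A A=clean B=dirty
step 3/7 (Suck): loc=A A=clean B=dirty
step 4/7 (Right): loc=B A=clean B=dirty
step 5/7 (Left): loc=A A=clean B=dirty
step 6/7 (Right): loc=B A=clean B=dirty
step 7/7 (Left): loc=A A=clean B=dirty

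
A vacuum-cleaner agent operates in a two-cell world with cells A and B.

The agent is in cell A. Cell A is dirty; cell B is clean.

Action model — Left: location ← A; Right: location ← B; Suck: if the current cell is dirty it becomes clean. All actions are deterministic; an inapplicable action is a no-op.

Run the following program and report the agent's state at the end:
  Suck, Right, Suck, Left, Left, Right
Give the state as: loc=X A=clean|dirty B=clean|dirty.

1) do Suck; now loc=A A=clean B=clean
2) do Right; now loc=B A=clean B=clean
3) do Suck; now loc=B A=clean B=clean
4) do Left; now loc=A A=clean B=clean
5) do Left; now loc=A A=clean B=clean
6) do Right; now loc=B A=clean B=clean

loc=B A=clean B=clean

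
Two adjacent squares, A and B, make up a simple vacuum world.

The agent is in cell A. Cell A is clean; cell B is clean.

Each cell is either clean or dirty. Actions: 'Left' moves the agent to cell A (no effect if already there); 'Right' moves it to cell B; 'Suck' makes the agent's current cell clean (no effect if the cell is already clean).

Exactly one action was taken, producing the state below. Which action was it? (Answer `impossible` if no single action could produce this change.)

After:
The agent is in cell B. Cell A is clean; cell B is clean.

try  Left: loc=A A=clean B=clean
try Right: loc=B A=clean B=clean  ← match
try  Suck: loc=A A=clean B=clean

Right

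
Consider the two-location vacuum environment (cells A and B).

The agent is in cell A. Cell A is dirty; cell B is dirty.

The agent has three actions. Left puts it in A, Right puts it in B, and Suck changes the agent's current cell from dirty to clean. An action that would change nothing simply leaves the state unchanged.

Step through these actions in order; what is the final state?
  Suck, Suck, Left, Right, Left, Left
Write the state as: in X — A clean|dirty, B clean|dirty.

[1] after Suck: in A — A clean, B dirty
[2] after Suck: in A — A clean, B dirty
[3] after Left: in A — A clean, B dirty
[4] after Right: in B — A clean, B dirty
[5] after Left: in A — A clean, B dirty
[6] after Left: in A — A clean, B dirty

in A — A clean, B dirty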